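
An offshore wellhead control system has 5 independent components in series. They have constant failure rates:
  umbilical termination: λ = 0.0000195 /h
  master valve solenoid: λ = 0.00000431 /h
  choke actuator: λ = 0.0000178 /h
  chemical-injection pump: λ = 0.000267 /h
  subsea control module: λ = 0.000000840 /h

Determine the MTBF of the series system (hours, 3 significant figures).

Series of exponential components: λ_sys = Σ λ_i
λ_sys = 0.0000195 + 0.00000431 + 0.0000178 + 0.000267 + 0.000000840 = 3.0945e-04 /h
MTBF = 1 / λ_sys = 3230 h

3230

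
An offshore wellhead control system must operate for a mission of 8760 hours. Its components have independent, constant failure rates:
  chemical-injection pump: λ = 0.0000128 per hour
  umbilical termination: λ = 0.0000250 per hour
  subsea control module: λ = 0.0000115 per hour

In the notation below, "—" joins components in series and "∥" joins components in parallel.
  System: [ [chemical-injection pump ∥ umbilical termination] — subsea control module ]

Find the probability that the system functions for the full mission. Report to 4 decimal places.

R(chemical-injection pump) = exp(−0.0000128 × 8760) = 0.893930
R(umbilical termination) = exp(−0.0000250 × 8760) = 0.803322
R(subsea control module) = exp(−0.0000115 × 8760) = 0.904168
Parallel (chemical-injection pump and umbilical termination): 1 − (1 − 0.893930)(1 − 0.803322) = 0.979138
Series ([0.979138] and subsea control module): 0.979138 × 0.904168 = 0.8853

0.8853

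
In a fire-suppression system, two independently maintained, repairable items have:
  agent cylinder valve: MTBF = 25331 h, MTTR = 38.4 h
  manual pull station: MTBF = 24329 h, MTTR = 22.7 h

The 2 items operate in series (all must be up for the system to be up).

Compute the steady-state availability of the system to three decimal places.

A(agent cylinder valve) = MTBF/(MTBF+MTTR) = 25331/(25331+38.4) = 0.998486
A(manual pull station) = MTBF/(MTBF+MTTR) = 24329/(24329+22.7) = 0.999068
Series availability: 0.998486 × 0.999068 = 0.998

0.998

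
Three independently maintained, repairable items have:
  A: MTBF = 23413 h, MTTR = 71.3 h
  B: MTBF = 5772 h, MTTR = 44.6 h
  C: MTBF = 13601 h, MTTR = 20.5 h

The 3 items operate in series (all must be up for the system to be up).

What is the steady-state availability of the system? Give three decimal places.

0.988

A(A) = MTBF/(MTBF+MTTR) = 23413/(23413+71.3) = 0.996964
A(B) = MTBF/(MTBF+MTTR) = 5772/(5772+44.6) = 0.992332
A(C) = MTBF/(MTBF+MTTR) = 13601/(13601+20.5) = 0.998495
Series availability: 0.996964 × 0.992332 × 0.998495 = 0.988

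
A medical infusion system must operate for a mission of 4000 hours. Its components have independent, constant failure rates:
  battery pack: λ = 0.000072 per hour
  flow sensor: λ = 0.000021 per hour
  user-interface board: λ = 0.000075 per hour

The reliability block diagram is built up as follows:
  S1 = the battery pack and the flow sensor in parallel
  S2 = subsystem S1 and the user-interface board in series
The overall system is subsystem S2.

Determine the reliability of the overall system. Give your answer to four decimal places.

0.7259

R(battery pack) = exp(−0.000072 × 4000) = 0.749762
R(flow sensor) = exp(−0.000021 × 4000) = 0.919431
R(user-interface board) = exp(−0.000075 × 4000) = 0.740818
Parallel (battery pack and flow sensor): 1 − (1 − 0.749762)(1 − 0.919431) = 0.979839
Series ([0.979839] and user-interface board): 0.979839 × 0.740818 = 0.7259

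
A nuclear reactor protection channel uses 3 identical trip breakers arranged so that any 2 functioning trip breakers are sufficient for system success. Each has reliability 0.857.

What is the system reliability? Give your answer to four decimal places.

R = Σ_{i=2}^{3} C(3,i) p^i (1−p)^{3−i} with p = 0.857
C(3,2)·0.857^2·0.143^1 = 0.315079
C(3,3)·0.857^3·0.143^0 = 0.629423
Sum = 0.9445

0.9445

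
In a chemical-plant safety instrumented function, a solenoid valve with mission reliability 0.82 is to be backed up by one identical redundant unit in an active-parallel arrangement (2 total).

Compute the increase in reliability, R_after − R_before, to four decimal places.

R_before = 0.82
R_after = 1 − (1 − 0.82)^2 = 0.9676
ΔR = 0.9676 − 0.82 = 0.1476

0.1476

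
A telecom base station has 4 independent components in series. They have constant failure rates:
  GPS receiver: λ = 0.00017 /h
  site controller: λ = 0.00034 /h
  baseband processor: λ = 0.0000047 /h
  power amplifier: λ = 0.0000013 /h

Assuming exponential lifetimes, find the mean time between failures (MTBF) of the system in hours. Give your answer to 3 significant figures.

Series of exponential components: λ_sys = Σ λ_i
λ_sys = 0.00017 + 0.00034 + 0.0000047 + 0.0000013 = 5.1600e-04 /h
MTBF = 1 / λ_sys = 1940 h

1940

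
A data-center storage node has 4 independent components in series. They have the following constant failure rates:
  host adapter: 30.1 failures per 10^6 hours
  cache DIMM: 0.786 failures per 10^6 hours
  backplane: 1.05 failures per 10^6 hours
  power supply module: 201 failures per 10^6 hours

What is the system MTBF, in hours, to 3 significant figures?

Series of exponential components: λ_sys = Σ λ_i
λ_sys = 0.0000301 + 0.000000786 + 0.00000105 + 0.000201 = 2.3294e-04 /h
MTBF = 1 / λ_sys = 4290 h

4290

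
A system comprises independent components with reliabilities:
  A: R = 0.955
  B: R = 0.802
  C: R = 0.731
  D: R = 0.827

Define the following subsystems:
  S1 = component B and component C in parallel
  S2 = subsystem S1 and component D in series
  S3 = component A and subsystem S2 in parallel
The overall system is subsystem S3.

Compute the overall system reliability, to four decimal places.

0.9902

Parallel (B and C): 1 − (1 − 0.802000)(1 − 0.731000) = 0.946738
Series ([0.946738] and D): 0.946738 × 0.827000 = 0.782952
Parallel (A and [0.782952]): 1 − (1 − 0.955000)(1 − 0.782952) = 0.9902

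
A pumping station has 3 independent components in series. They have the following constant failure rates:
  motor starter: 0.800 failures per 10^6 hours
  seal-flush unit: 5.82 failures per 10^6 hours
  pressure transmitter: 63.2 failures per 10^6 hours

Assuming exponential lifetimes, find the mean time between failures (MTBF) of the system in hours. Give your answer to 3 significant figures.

14300

Series of exponential components: λ_sys = Σ λ_i
λ_sys = 0.000000800 + 0.00000582 + 0.0000632 = 6.9820e-05 /h
MTBF = 1 / λ_sys = 14300 h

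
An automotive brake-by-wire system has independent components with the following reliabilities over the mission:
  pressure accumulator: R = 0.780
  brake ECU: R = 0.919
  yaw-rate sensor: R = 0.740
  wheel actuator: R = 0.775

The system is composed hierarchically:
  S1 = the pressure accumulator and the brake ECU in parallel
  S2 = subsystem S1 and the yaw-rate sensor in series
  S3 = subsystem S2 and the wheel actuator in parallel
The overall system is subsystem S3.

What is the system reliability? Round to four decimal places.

Parallel (pressure accumulator and brake ECU): 1 − (1 − 0.780000)(1 − 0.919000) = 0.982180
Series ([0.982180] and yaw-rate sensor): 0.982180 × 0.740000 = 0.726813
Parallel ([0.726813] and wheel actuator): 1 − (1 − 0.726813)(1 − 0.775000) = 0.9385

0.9385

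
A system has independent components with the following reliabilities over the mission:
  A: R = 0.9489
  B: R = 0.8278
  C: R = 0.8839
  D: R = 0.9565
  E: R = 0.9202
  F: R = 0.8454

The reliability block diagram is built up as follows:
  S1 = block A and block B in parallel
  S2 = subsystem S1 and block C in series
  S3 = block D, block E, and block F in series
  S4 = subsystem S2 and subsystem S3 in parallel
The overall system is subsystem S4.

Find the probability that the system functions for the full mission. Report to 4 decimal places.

Parallel (A and B): 1 − (1 − 0.948900)(1 − 0.827800) = 0.991201
Series ([0.991201] and C): 0.991201 × 0.883900 = 0.876123
Series (D, E, and F): 0.956500 × 0.920200 × 0.845400 = 0.744097
Parallel ([0.876123] and [0.744097]): 1 − (1 − 0.876123)(1 − 0.744097) = 0.9683

0.9683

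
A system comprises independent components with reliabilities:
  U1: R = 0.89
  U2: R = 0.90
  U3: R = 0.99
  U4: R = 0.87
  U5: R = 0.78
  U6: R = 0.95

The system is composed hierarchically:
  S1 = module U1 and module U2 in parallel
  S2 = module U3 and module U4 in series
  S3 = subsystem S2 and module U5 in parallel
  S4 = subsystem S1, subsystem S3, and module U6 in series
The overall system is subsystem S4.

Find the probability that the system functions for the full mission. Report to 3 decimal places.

Parallel (U1 and U2): 1 − (1 − 0.89000)(1 − 0.90000) = 0.98900
Series (U3 and U4): 0.99000 × 0.87000 = 0.86130
Parallel ([0.86130] and U5): 1 − (1 − 0.86130)(1 − 0.78000) = 0.96949
Series ([0.98900], [0.96949], and U6): 0.98900 × 0.96949 × 0.95000 = 0.911

0.911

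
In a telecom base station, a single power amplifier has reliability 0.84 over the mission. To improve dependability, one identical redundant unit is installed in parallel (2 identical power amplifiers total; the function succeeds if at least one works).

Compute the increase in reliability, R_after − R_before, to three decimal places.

R_before = 0.84
R_after = 1 − (1 − 0.84)^2 = 0.974
ΔR = 0.974 − 0.84 = 0.134

0.134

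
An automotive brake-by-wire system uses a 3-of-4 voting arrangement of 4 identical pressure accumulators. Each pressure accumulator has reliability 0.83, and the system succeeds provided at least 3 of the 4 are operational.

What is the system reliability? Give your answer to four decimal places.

0.8634

R = Σ_{i=3}^{4} C(4,i) p^i (1−p)^{4−i} with p = 0.83
C(4,3)·0.83^3·0.17^1 = 0.388815
C(4,4)·0.83^4·0.17^0 = 0.474583
Sum = 0.8634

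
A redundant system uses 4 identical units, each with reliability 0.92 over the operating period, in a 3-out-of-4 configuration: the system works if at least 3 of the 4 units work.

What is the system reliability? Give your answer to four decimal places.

0.9656

R = Σ_{i=3}^{4} C(4,i) p^i (1−p)^{4−i} with p = 0.92
C(4,3)·0.92^3·0.08^1 = 0.249180
C(4,4)·0.92^4·0.08^0 = 0.716393
Sum = 0.9656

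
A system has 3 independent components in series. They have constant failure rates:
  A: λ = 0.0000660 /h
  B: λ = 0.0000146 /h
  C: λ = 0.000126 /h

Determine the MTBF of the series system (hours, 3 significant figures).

Series of exponential components: λ_sys = Σ λ_i
λ_sys = 0.0000660 + 0.0000146 + 0.000126 = 2.0660e-04 /h
MTBF = 1 / λ_sys = 4840 h

4840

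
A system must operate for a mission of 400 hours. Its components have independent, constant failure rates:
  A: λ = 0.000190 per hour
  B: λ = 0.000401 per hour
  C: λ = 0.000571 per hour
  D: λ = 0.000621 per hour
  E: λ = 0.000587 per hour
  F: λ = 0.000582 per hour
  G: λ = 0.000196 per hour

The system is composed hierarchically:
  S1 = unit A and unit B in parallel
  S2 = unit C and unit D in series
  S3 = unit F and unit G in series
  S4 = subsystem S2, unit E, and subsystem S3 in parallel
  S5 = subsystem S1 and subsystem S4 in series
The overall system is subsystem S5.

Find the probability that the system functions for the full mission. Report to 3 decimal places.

0.968

R(A) = exp(−0.000190 × 400) = 0.92682
R(B) = exp(−0.000401 × 400) = 0.85180
R(C) = exp(−0.000571 × 400) = 0.79581
R(D) = exp(−0.000621 × 400) = 0.78005
R(E) = exp(−0.000587 × 400) = 0.79073
R(F) = exp(−0.000582 × 400) = 0.79231
R(G) = exp(−0.000196 × 400) = 0.92459
Parallel (A and B): 1 − (1 − 0.92682)(1 − 0.85180) = 0.98915
Series (C and D): 0.79581 × 0.78005 = 0.62077
Series (F and G): 0.79231 × 0.92459 = 0.73256
Parallel ([0.62077], E, and [0.73256]): 1 − (1 − 0.62077)(1 − 0.79073)(1 − 0.73256) = 0.97878
Series ([0.98915] and [0.97878]): 0.98915 × 0.97878 = 0.968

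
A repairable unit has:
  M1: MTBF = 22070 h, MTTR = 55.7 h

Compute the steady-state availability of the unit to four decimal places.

A(M1) = MTBF/(MTBF+MTTR) = 22070/(22070+55.7) = 0.9975

0.9975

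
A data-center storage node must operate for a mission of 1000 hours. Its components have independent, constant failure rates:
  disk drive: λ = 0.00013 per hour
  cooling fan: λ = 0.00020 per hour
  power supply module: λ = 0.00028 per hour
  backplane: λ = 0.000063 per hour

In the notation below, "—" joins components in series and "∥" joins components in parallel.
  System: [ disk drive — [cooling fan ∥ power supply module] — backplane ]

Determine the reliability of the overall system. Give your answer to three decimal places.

0.788

R(disk drive) = exp(−0.00013 × 1000) = 0.87810
R(cooling fan) = exp(−0.00020 × 1000) = 0.81873
R(power supply module) = exp(−0.00028 × 1000) = 0.75578
R(backplane) = exp(−0.000063 × 1000) = 0.93894
Parallel (cooling fan and power supply module): 1 − (1 − 0.81873)(1 − 0.75578) = 0.95573
Series (disk drive, [0.95573], and backplane): 0.87810 × 0.95573 × 0.93894 = 0.788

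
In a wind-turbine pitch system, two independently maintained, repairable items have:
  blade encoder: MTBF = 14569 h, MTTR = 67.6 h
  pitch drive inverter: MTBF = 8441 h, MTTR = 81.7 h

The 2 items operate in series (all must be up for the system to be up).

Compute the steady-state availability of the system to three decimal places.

0.986

A(blade encoder) = MTBF/(MTBF+MTTR) = 14569/(14569+67.6) = 0.995381
A(pitch drive inverter) = MTBF/(MTBF+MTTR) = 8441/(8441+81.7) = 0.990414
Series availability: 0.995381 × 0.990414 = 0.986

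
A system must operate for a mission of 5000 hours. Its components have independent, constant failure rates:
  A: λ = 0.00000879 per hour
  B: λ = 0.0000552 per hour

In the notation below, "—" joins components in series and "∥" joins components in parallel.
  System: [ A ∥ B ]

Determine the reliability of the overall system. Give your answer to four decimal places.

R(A) = exp(−0.00000879 × 5000) = 0.957002
R(B) = exp(−0.0000552 × 5000) = 0.758813
Parallel (A and B): 1 − (1 − 0.957002)(1 − 0.758813) = 0.9896

0.9896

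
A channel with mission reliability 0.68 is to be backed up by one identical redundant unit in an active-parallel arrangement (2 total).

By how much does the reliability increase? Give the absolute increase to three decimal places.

R_before = 0.68
R_after = 1 − (1 − 0.68)^2 = 0.898
ΔR = 0.898 − 0.68 = 0.218

0.218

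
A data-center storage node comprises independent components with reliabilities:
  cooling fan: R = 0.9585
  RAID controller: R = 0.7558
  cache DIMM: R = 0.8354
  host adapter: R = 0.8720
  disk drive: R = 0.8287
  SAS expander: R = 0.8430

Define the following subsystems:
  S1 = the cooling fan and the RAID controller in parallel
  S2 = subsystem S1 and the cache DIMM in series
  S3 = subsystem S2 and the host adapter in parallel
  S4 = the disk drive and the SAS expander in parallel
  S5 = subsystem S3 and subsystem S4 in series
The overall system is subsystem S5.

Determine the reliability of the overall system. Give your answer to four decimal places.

Parallel (cooling fan and RAID controller): 1 − (1 − 0.958500)(1 − 0.755800) = 0.989866
Series ([0.989866] and cache DIMM): 0.989866 × 0.835400 = 0.826934
Parallel ([0.826934] and host adapter): 1 − (1 − 0.826934)(1 − 0.872000) = 0.977848
Parallel (disk drive and SAS expander): 1 − (1 − 0.828700)(1 − 0.843000) = 0.973106
Series ([0.977848] and [0.973106]): 0.977848 × 0.973106 = 0.9515

0.9515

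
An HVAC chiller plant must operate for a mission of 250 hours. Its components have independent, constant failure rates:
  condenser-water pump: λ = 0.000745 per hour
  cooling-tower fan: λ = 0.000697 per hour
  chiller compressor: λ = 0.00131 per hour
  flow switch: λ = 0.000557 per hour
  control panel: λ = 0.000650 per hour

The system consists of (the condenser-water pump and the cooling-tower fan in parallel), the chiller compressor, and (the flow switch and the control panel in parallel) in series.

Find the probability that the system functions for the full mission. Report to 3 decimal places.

R(condenser-water pump) = exp(−0.000745 × 250) = 0.83007
R(cooling-tower fan) = exp(−0.000697 × 250) = 0.84009
R(chiller compressor) = exp(−0.00131 × 250) = 0.72072
R(flow switch) = exp(−0.000557 × 250) = 0.87001
R(control panel) = exp(−0.000650 × 250) = 0.85002
Parallel (condenser-water pump and cooling-tower fan): 1 − (1 − 0.83007)(1 − 0.84009) = 0.97283
Parallel (flow switch and control panel): 1 − (1 − 0.87001)(1 − 0.85002) = 0.98050
Series ([0.97283], chiller compressor, and [0.98050]): 0.97283 × 0.72072 × 0.98050 = 0.687

0.687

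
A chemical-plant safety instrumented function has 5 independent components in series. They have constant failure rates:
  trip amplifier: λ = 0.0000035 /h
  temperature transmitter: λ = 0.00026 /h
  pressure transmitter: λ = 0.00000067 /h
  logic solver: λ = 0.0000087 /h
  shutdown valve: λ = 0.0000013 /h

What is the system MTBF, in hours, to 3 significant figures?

Series of exponential components: λ_sys = Σ λ_i
λ_sys = 0.0000035 + 0.00026 + 0.00000067 + 0.0000087 + 0.0000013 = 2.7417e-04 /h
MTBF = 1 / λ_sys = 3650 h

3650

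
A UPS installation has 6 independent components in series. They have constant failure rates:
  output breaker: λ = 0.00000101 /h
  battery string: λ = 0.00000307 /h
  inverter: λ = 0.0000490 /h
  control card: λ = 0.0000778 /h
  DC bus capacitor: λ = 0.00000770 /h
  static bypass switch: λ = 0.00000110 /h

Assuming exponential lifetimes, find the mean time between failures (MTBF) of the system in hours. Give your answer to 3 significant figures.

Series of exponential components: λ_sys = Σ λ_i
λ_sys = 0.00000101 + 0.00000307 + 0.0000490 + 0.0000778 + 0.00000770 + 0.00000110 = 1.3968e-04 /h
MTBF = 1 / λ_sys = 7160 h

7160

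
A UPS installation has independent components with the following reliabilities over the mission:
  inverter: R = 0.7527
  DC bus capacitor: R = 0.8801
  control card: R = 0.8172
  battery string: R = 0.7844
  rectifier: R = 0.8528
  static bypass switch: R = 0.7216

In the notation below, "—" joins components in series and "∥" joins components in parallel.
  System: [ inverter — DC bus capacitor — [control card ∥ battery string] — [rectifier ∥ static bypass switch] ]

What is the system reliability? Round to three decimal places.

0.610

Parallel (control card and battery string): 1 − (1 − 0.81720)(1 − 0.78440) = 0.96059
Parallel (rectifier and static bypass switch): 1 − (1 − 0.85280)(1 − 0.72160) = 0.95902
Series (inverter, DC bus capacitor, [0.96059], and [0.95902]): 0.75270 × 0.88010 × 0.96059 × 0.95902 = 0.610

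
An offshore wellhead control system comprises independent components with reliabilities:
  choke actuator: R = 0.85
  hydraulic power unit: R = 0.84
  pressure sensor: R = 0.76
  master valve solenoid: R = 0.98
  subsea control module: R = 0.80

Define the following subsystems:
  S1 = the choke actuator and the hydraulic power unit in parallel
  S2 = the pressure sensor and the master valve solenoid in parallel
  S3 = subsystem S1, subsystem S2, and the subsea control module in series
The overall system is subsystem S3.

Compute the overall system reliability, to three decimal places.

Parallel (choke actuator and hydraulic power unit): 1 − (1 − 0.85000)(1 − 0.84000) = 0.97600
Parallel (pressure sensor and master valve solenoid): 1 − (1 − 0.76000)(1 − 0.98000) = 0.99520
Series ([0.97600], [0.99520], and subsea control module): 0.97600 × 0.99520 × 0.80000 = 0.777

0.777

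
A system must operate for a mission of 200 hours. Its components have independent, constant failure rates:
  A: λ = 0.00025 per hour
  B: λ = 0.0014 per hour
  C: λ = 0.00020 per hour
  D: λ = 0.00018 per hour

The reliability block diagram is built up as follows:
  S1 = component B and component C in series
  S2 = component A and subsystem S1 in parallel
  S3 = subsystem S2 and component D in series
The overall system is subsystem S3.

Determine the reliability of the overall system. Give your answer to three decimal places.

R(A) = exp(−0.00025 × 200) = 0.95123
R(B) = exp(−0.0014 × 200) = 0.75578
R(C) = exp(−0.00020 × 200) = 0.96079
R(D) = exp(−0.00018 × 200) = 0.96464
Series (B and C): 0.75578 × 0.96079 = 0.72615
Parallel (A and [0.72615]): 1 − (1 − 0.95123)(1 − 0.72615) = 0.98664
Series ([0.98664] and D): 0.98664 × 0.96464 = 0.952

0.952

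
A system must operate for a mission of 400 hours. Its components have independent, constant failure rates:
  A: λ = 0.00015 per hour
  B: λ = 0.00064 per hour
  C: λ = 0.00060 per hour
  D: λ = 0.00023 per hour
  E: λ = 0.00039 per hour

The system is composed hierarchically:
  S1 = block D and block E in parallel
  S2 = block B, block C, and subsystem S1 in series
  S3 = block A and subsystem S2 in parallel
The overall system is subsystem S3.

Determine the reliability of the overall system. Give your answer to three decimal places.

R(A) = exp(−0.00015 × 400) = 0.94176
R(B) = exp(−0.00064 × 400) = 0.77414
R(C) = exp(−0.00060 × 400) = 0.78663
R(D) = exp(−0.00023 × 400) = 0.91211
R(E) = exp(−0.00039 × 400) = 0.85556
Parallel (D and E): 1 − (1 − 0.91211)(1 − 0.85556) = 0.98731
Series (B, C, and [0.98731]): 0.77414 × 0.78663 × 0.98731 = 0.60123
Parallel (A and [0.60123]): 1 − (1 − 0.94176)(1 − 0.60123) = 0.977

0.977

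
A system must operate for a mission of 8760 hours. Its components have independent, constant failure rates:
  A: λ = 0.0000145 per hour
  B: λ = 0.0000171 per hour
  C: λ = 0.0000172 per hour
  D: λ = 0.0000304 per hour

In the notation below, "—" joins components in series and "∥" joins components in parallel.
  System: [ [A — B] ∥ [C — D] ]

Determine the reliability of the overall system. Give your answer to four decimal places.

R(A) = exp(−0.0000145 × 8760) = 0.880716
R(B) = exp(−0.0000171 × 8760) = 0.860884
R(C) = exp(−0.0000172 × 8760) = 0.860130
R(D) = exp(−0.0000304 × 8760) = 0.766206
Series (A and B): 0.880716 × 0.860884 = 0.758194
Series (C and D): 0.860130 × 0.766206 = 0.659037
Parallel ([0.758194] and [0.659037]): 1 − (1 − 0.758194)(1 − 0.659037) = 0.9176

0.9176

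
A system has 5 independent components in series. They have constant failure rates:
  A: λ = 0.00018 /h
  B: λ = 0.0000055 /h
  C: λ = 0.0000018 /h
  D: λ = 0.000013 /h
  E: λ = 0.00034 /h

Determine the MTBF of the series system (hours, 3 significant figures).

Series of exponential components: λ_sys = Σ λ_i
λ_sys = 0.00018 + 0.0000055 + 0.0000018 + 0.000013 + 0.00034 = 5.4030e-04 /h
MTBF = 1 / λ_sys = 1850 h

1850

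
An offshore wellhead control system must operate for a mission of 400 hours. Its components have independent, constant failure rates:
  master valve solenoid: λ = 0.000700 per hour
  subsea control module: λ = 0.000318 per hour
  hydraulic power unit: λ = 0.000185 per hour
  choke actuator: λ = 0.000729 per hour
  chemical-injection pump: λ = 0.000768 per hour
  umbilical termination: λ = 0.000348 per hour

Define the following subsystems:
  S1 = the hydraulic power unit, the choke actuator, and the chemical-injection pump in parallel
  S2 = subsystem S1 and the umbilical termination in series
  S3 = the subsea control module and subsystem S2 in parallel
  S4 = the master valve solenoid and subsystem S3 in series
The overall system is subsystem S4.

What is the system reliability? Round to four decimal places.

R(master valve solenoid) = exp(−0.000700 × 400) = 0.755784
R(subsea control module) = exp(−0.000318 × 400) = 0.880558
R(hydraulic power unit) = exp(−0.000185 × 400) = 0.928672
R(choke actuator) = exp(−0.000729 × 400) = 0.747067
R(chemical-injection pump) = exp(−0.000768 × 400) = 0.735503
R(umbilical termination) = exp(−0.000348 × 400) = 0.870054
Parallel (hydraulic power unit, choke actuator, and chemical-injection pump): 1 − (1 − 0.928672)(1 − 0.747067)(1 − 0.735503) = 0.995228
Series ([0.995228] and umbilical termination): 0.995228 × 0.870054 = 0.865902
Parallel (subsea control module and [0.865902]): 1 − (1 − 0.880558)(1 − 0.865902) = 0.983983
Series (master valve solenoid and [0.983983]): 0.755784 × 0.983983 = 0.7437

0.7437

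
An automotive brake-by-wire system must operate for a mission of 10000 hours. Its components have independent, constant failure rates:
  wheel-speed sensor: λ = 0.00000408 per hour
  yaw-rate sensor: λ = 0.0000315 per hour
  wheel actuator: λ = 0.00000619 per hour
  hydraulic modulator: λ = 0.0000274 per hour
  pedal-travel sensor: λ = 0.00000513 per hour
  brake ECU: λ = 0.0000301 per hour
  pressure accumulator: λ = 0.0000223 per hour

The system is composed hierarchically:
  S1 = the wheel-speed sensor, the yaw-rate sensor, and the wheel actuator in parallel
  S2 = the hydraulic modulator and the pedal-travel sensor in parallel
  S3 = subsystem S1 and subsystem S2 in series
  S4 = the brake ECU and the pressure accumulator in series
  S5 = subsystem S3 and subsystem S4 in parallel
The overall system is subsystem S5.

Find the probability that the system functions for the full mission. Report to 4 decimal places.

R(wheel-speed sensor) = exp(−0.00000408 × 10000) = 0.960021
R(yaw-rate sensor) = exp(−0.0000315 × 10000) = 0.729789
R(wheel actuator) = exp(−0.00000619 × 10000) = 0.939977
R(hydraulic modulator) = exp(−0.0000274 × 10000) = 0.760332
R(pedal-travel sensor) = exp(−0.00000513 × 10000) = 0.949994
R(brake ECU) = exp(−0.0000301 × 10000) = 0.740078
R(pressure accumulator) = exp(−0.0000223 × 10000) = 0.800115
Parallel (wheel-speed sensor, yaw-rate sensor, and wheel actuator): 1 − (1 − 0.960021)(1 − 0.729789)(1 − 0.939977) = 0.999352
Parallel (hydraulic modulator and pedal-travel sensor): 1 − (1 − 0.760332)(1 − 0.949994) = 0.988015
Series ([0.999352] and [0.988015]): 0.999352 × 0.988015 = 0.987375
Series (brake ECU and pressure accumulator): 0.740078 × 0.800115 = 0.592148
Parallel ([0.987375] and [0.592148]): 1 − (1 − 0.987375)(1 − 0.592148) = 0.9949

0.9949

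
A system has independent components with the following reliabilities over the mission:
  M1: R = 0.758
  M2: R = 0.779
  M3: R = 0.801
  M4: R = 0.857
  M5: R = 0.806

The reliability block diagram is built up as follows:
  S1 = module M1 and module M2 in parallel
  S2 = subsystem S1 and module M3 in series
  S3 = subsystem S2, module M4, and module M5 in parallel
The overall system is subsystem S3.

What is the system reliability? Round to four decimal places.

0.9933

Parallel (M1 and M2): 1 − (1 − 0.758000)(1 − 0.779000) = 0.946518
Series ([0.946518] and M3): 0.946518 × 0.801000 = 0.758161
Parallel ([0.758161], M4, and M5): 1 − (1 − 0.758161)(1 − 0.857000)(1 − 0.806000) = 0.9933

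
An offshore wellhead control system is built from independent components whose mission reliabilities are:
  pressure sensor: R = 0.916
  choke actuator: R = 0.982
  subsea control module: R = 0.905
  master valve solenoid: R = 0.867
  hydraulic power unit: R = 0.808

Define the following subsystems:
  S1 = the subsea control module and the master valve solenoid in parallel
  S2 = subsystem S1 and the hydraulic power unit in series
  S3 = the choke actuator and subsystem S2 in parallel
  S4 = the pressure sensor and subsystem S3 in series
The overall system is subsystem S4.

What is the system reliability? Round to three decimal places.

0.913

Parallel (subsea control module and master valve solenoid): 1 − (1 − 0.90500)(1 − 0.86700) = 0.98737
Series ([0.98737] and hydraulic power unit): 0.98737 × 0.80800 = 0.79779
Parallel (choke actuator and [0.79779]): 1 − (1 − 0.98200)(1 − 0.79779) = 0.99636
Series (pressure sensor and [0.99636]): 0.91600 × 0.99636 = 0.913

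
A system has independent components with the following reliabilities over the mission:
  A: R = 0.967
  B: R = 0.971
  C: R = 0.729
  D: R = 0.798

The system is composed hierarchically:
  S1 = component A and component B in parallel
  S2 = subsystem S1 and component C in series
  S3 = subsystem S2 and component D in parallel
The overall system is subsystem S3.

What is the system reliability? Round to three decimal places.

0.945

Parallel (A and B): 1 − (1 − 0.96700)(1 − 0.97100) = 0.99904
Series ([0.99904] and C): 0.99904 × 0.72900 = 0.72830
Parallel ([0.72830] and D): 1 − (1 − 0.72830)(1 − 0.79800) = 0.945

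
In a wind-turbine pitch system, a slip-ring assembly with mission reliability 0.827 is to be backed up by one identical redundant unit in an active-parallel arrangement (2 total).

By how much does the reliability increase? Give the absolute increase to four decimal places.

R_before = 0.827
R_after = 1 − (1 − 0.827)^2 = 0.9701
ΔR = 0.9701 − 0.827 = 0.1431

0.1431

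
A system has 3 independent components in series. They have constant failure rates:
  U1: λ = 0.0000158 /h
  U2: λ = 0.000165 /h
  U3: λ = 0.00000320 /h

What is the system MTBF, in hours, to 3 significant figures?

5430

Series of exponential components: λ_sys = Σ λ_i
λ_sys = 0.0000158 + 0.000165 + 0.00000320 = 1.8400e-04 /h
MTBF = 1 / λ_sys = 5430 h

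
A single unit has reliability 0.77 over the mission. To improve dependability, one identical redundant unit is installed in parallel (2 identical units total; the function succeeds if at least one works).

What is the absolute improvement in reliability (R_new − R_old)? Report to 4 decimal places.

R_before = 0.77
R_after = 1 − (1 − 0.77)^2 = 0.9471
ΔR = 0.9471 − 0.77 = 0.1771

0.1771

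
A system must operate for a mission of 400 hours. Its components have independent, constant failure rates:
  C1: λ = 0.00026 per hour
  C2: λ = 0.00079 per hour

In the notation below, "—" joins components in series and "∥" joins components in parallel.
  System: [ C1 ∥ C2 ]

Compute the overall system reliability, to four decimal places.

R(C1) = exp(−0.00026 × 400) = 0.901225
R(C2) = exp(−0.00079 × 400) = 0.729059
Parallel (C1 and C2): 1 − (1 − 0.901225)(1 − 0.729059) = 0.9732

0.9732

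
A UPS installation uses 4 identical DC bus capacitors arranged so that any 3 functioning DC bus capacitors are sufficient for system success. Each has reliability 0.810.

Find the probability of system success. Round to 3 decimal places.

0.834

R = Σ_{i=3}^{4} C(4,i) p^i (1−p)^{4−i} with p = 0.810
C(4,3)·0.810^3·0.190^1 = 0.40390
C(4,4)·0.810^4·0.190^0 = 0.43047
Sum = 0.834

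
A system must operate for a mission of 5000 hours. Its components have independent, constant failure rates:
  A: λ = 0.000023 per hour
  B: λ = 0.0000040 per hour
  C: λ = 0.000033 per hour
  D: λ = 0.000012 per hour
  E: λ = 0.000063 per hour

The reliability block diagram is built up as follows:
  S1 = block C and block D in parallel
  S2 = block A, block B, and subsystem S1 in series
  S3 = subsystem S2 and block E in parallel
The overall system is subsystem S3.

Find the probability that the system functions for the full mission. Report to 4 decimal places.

R(A) = exp(−0.000023 × 5000) = 0.891366
R(B) = exp(−0.0000040 × 5000) = 0.980199
R(C) = exp(−0.000033 × 5000) = 0.847894
R(D) = exp(−0.000012 × 5000) = 0.941765
R(E) = exp(−0.000063 × 5000) = 0.729789
Parallel (C and D): 1 − (1 − 0.847894)(1 − 0.941765) = 0.991142
Series (A, B, and [0.991142]): 0.891366 × 0.980199 × 0.991142 = 0.865977
Parallel ([0.865977] and E): 1 − (1 − 0.865977)(1 − 0.729789) = 0.9638

0.9638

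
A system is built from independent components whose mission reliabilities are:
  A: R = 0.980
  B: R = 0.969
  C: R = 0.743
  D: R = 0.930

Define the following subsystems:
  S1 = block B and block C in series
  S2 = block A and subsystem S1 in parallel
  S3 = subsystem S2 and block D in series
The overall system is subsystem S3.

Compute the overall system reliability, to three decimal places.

0.925

Series (B and C): 0.96900 × 0.74300 = 0.71997
Parallel (A and [0.71997]): 1 − (1 − 0.98000)(1 − 0.71997) = 0.99440
Series ([0.99440] and D): 0.99440 × 0.93000 = 0.925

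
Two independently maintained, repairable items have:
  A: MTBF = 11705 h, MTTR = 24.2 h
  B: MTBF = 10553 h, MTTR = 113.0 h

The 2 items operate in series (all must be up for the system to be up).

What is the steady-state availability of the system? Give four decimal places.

A(A) = MTBF/(MTBF+MTTR) = 11705/(11705+24.2) = 0.997937
A(B) = MTBF/(MTBF+MTTR) = 10553/(10553+113.0) = 0.989406
Series availability: 0.997937 × 0.989406 = 0.9874

0.9874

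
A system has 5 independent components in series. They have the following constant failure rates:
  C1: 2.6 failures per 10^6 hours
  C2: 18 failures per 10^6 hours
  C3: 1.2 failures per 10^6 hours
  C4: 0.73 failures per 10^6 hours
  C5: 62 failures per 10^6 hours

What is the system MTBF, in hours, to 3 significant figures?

Series of exponential components: λ_sys = Σ λ_i
λ_sys = 0.0000026 + 0.000018 + 0.0000012 + 0.00000073 + 0.000062 = 8.4530e-05 /h
MTBF = 1 / λ_sys = 11800 h

11800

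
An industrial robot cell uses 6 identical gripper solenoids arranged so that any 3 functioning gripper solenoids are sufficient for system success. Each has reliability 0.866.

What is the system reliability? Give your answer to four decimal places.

0.9961

R = Σ_{i=3}^{6} C(6,i) p^i (1−p)^{6−i} with p = 0.866
C(6,3)·0.866^3·0.134^3 = 0.031253
C(6,4)·0.866^4·0.134^2 = 0.151486
C(6,5)·0.866^5·0.134^1 = 0.391603
C(6,6)·0.866^6·0.134^0 = 0.421801
Sum = 0.9961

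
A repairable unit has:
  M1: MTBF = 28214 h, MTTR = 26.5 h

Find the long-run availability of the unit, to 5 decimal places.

0.99906

A(M1) = MTBF/(MTBF+MTTR) = 28214/(28214+26.5) = 0.99906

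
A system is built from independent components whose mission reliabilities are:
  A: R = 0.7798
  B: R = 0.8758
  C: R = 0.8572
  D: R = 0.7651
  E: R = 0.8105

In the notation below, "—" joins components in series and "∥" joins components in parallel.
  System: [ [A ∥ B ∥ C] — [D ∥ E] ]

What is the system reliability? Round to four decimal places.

Parallel (A, B, and C): 1 − (1 − 0.779800)(1 − 0.875800)(1 − 0.857200) = 0.996095
Parallel (D and E): 1 − (1 − 0.765100)(1 − 0.810500) = 0.955486
Series ([0.996095] and [0.955486]): 0.996095 × 0.955486 = 0.9518

0.9518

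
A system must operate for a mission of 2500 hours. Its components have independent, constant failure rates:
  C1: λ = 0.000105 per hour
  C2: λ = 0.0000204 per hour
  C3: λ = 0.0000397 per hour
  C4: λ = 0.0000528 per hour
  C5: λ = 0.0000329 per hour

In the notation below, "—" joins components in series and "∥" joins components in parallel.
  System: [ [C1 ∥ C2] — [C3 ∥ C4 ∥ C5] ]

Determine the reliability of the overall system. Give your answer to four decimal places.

0.9876

R(C1) = exp(−0.000105 × 2500) = 0.769126
R(C2) = exp(−0.0000204 × 2500) = 0.950279
R(C3) = exp(−0.0000397 × 2500) = 0.905516
R(C4) = exp(−0.0000528 × 2500) = 0.876341
R(C5) = exp(−0.0000329 × 2500) = 0.921042
Parallel (C1 and C2): 1 − (1 − 0.769126)(1 − 0.950279) = 0.988521
Parallel (C3, C4, and C5): 1 − (1 − 0.905516)(1 − 0.876341)(1 − 0.921042) = 0.999077
Series ([0.988521] and [0.999077]): 0.988521 × 0.999077 = 0.9876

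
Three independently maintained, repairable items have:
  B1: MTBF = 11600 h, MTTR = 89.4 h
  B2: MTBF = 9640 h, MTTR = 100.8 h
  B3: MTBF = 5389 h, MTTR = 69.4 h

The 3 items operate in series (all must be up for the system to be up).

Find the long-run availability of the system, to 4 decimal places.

0.9696

A(B1) = MTBF/(MTBF+MTTR) = 11600/(11600+89.4) = 0.992352
A(B2) = MTBF/(MTBF+MTTR) = 9640/(9640+100.8) = 0.989652
A(B3) = MTBF/(MTBF+MTTR) = 5389/(5389+69.4) = 0.987286
Series availability: 0.992352 × 0.989652 × 0.987286 = 0.9696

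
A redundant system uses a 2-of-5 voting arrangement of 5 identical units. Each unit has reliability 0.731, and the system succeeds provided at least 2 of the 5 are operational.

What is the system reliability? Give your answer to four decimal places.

0.9795

R = Σ_{i=2}^{5} C(5,i) p^i (1−p)^{5−i} with p = 0.731
C(5,2)·0.731^2·0.269^3 = 0.104014
C(5,3)·0.731^3·0.269^2 = 0.282655
C(5,4)·0.731^4·0.269^1 = 0.384054
C(5,5)·0.731^5·0.269^0 = 0.208731
Sum = 0.9795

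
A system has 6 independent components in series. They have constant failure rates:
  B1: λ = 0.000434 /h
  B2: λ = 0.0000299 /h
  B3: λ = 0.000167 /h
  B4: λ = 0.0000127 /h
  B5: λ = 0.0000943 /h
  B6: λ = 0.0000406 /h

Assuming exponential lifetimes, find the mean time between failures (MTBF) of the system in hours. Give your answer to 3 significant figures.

Series of exponential components: λ_sys = Σ λ_i
λ_sys = 0.000434 + 0.0000299 + 0.000167 + 0.0000127 + 0.0000943 + 0.0000406 = 7.7850e-04 /h
MTBF = 1 / λ_sys = 1280 h

1280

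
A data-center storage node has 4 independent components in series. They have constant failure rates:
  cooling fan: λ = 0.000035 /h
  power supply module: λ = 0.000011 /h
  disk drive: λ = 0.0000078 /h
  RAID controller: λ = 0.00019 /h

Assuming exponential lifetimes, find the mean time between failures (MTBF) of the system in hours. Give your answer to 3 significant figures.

4100

Series of exponential components: λ_sys = Σ λ_i
λ_sys = 0.000035 + 0.000011 + 0.0000078 + 0.00019 = 2.4380e-04 /h
MTBF = 1 / λ_sys = 4100 h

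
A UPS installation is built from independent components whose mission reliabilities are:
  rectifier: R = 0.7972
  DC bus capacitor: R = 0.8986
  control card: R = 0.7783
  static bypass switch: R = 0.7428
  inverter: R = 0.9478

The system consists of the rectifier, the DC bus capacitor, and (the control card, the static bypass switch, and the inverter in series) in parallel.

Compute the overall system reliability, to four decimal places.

Series (control card, static bypass switch, and inverter): 0.778300 × 0.742800 × 0.947800 = 0.547943
Parallel (rectifier, DC bus capacitor, and [0.547943]): 1 − (1 − 0.797200)(1 − 0.898600)(1 − 0.547943) = 0.9907

0.9907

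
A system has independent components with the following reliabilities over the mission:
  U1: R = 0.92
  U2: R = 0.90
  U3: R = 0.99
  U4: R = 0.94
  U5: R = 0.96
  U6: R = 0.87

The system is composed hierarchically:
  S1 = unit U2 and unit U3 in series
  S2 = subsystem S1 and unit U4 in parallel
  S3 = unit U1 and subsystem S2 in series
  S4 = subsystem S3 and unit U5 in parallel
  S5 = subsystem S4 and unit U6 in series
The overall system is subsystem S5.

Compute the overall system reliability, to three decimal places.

Series (U2 and U3): 0.90000 × 0.99000 = 0.89100
Parallel ([0.89100] and U4): 1 − (1 − 0.89100)(1 − 0.94000) = 0.99346
Series (U1 and [0.99346]): 0.92000 × 0.99346 = 0.91398
Parallel ([0.91398] and U5): 1 − (1 − 0.91398)(1 − 0.96000) = 0.99656
Series ([0.99656] and U6): 0.99656 × 0.87000 = 0.867

0.867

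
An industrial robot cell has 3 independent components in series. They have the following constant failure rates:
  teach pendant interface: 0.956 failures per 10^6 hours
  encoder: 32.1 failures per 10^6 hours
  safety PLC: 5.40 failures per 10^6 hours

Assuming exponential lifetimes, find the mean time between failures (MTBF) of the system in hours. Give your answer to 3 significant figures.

26000

Series of exponential components: λ_sys = Σ λ_i
λ_sys = 0.000000956 + 0.0000321 + 0.00000540 = 3.8456e-05 /h
MTBF = 1 / λ_sys = 26000 h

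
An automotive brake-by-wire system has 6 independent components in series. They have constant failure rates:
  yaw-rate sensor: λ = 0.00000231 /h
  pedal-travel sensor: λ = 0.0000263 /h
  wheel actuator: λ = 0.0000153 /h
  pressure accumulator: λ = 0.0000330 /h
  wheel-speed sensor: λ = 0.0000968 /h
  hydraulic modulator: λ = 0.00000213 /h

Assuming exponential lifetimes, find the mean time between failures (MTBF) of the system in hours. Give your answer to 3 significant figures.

5690

Series of exponential components: λ_sys = Σ λ_i
λ_sys = 0.00000231 + 0.0000263 + 0.0000153 + 0.0000330 + 0.0000968 + 0.00000213 = 1.7584e-04 /h
MTBF = 1 / λ_sys = 5690 h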